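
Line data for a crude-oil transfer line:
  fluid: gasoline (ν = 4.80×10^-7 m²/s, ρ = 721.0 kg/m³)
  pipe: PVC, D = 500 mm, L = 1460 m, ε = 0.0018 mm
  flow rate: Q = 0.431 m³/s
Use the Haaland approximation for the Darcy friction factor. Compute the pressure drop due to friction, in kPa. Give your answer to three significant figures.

V = 4Q/(πD²) = 4·0.431/(π·0.500²) = 2.195 m/s
Re = VD/ν = 2.195·0.500/4.80×10^-7 = 2.29×10^6 → turbulent
ε/D = 0.0018/500 = 3.60×10^-6
Haaland: f = 0.01024
h_f = f(L/D)V²/(2g) = 0.01024·(1460/0.500)·2.195²/(2·9.81) = 7.341 m
Δp = ρg·h_f = 721.0·9.81·7.341 = 51.92 kPa

Δp ≈ 51.9 kPa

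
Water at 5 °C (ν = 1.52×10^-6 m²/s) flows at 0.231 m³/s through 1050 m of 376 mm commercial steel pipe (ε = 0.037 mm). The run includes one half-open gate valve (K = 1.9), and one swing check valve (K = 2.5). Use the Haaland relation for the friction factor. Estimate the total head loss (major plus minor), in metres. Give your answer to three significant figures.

H_L ≈ 9.72 m

V = 4Q/(πD²) = 2.080 m/s; V²/2g = 0.2206 m
Re = 5.15×10^5, ε/D = 9.84×10^-5 → f = 0.01420 (Haaland)
Major: h_f = f(L/D)·V²/2g = 0.01420·2793·0.2206 = 8.746 m
Minor: ΣK = 4.40; h_m = ΣK·V²/2g = 0.9706 m
Total H_L = 8.746 + 0.9706 = 9.717 m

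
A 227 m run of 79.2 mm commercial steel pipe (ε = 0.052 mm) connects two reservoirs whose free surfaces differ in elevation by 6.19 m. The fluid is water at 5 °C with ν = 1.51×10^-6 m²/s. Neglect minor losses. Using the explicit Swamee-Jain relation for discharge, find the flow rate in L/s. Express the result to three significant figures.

Swamee-Jain (Type II): Q = -0.965·√(gD⁵h_f/L)·ln[ε/(3.7D) + √(3.17ν²L/(gD³h_f))]
√(gD⁵h_f/L) = √(9.81·0.0792⁵·6.19/227) = 9.130×10^-4
ε/(3.7D) = 1.77×10^-4; √(3.17ν²L/(gD³h_f)) = 2.33×10^-4
Q = -0.965·9.130×10^-4·ln(4.107×10^-4) = 0.006870 m³/s
Check: V = 1.39 m/s, Re = 7.31×10^4, f = 0.02190, h_f = 6.22 m ≈ 6.19 m ✓

Q ≈ 6.87 L/s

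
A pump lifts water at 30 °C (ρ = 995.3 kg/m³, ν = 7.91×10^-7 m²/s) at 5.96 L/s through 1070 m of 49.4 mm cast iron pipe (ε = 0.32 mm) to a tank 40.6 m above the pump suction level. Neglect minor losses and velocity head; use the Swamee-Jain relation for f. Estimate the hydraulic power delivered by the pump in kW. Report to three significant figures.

V = 4Q/(πD²) = 3.110 m/s; Re = 1.94×10^5; ε/D = 0.00648; f = 0.03348
h_f = f(L/D)V²/2g = 357.4 m
Total head H = z + h_f = 40.6 + 357.4 = 398.0 m
P_hyd = ρgQH = 995.3·9.81·0.00596·398.0 = 23.16 kW

P_hyd ≈ 23.2 kW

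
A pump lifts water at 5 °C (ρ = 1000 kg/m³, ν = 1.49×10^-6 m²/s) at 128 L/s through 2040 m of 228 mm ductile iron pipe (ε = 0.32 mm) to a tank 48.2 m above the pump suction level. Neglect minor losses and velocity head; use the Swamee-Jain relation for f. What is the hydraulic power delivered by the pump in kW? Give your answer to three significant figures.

P_hyd ≈ 184 kW

V = 4Q/(πD²) = 3.135 m/s; Re = 4.80×10^5; ε/D = 0.00140; f = 0.02197
h_f = f(L/D)V²/2g = 98.49 m
Total head H = z + h_f = 48.2 + 98.49 = 146.7 m
P_hyd = ρgQH = 1000·9.81·0.128·146.7 = 184.2 kW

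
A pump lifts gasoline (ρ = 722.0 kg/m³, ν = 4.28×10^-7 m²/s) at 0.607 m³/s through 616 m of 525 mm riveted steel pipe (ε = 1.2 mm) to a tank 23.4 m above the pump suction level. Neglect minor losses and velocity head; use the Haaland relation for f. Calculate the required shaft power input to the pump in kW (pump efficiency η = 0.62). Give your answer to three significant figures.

P_shaft ≈ 242 kW

V = 4Q/(πD²) = 2.804 m/s; Re = 3.44×10^6; ε/D = 0.00229; f = 0.02437
h_f = f(L/D)V²/2g = 11.46 m
Total head H = z + h_f = 23.4 + 11.46 = 34.86 m
P_hyd = ρgQH = 722.0·9.81·0.607·34.86 = 149.9 kW
P_shaft = P_hyd/η = 149.9/0.62 = 241.7 kW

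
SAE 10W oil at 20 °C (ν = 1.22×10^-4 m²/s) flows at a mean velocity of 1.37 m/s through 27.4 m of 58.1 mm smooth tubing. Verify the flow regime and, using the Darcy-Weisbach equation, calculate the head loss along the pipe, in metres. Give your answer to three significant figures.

Re = VD/ν = 1.37·0.05810/1.22×10^-4 = 652 → laminar (Re < 2300)
f = 64/Re = 0.09809
h_f = f(L/D)V²/(2g) = 0.09809·(27.4/0.05810)·1.37²/(2·9.81) = 4.425 m

h_f ≈ 4.43 m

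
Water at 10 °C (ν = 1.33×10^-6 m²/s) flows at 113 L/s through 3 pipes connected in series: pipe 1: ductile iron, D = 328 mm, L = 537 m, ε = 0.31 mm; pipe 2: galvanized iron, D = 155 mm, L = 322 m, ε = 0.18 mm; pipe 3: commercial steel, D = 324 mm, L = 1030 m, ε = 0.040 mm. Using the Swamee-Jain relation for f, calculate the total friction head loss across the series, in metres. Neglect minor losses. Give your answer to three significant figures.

H ≈ 87.0 m

Pipe 1: V = 1.337 m/s, Re = 3.30×10^5, ε/D = 9.45×10^-4, f = 0.02043, h_1 = f(L/D)V²/2g = 3.049 m
Pipe 2: V = 5.989 m/s, Re = 6.98×10^5, ε/D = 0.00116, f = 0.02086, h_2 = f(L/D)V²/2g = 79.22 m
Pipe 3: V = 1.371 m/s, Re = 3.34×10^5, ε/D = 1.23×10^-4, f = 0.01544, h_3 = f(L/D)V²/2g = 4.700 m
Series → Q common, losses add: H = Σh = 86.97 m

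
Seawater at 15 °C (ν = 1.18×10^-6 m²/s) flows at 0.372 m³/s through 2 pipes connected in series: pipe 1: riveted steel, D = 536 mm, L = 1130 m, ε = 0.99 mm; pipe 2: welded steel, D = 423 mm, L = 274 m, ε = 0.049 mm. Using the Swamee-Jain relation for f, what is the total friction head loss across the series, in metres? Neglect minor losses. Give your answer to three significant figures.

Pipe 1: V = 1.649 m/s, Re = 7.49×10^5, ε/D = 0.00185, f = 0.02328, h_1 = f(L/D)V²/2g = 6.800 m
Pipe 2: V = 2.647 m/s, Re = 9.49×10^5, ε/D = 1.16×10^-4, f = 0.01379, h_2 = f(L/D)V²/2g = 3.191 m
Series → Q common, losses add: H = Σh = 9.991 m

H ≈ 9.99 m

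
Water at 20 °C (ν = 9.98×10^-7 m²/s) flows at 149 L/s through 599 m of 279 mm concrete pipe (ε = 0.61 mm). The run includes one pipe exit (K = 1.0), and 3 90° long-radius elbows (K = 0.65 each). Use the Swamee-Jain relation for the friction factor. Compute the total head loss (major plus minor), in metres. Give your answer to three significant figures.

V = 4Q/(πD²) = 2.437 m/s; V²/2g = 0.3027 m
Re = 6.81×10^5, ε/D = 0.00219 → f = 0.02433 (Swamee-Jain)
Major: h_f = f(L/D)·V²/2g = 0.02433·2147·0.3027 = 15.82 m
Minor: ΣK = 2.95; h_m = ΣK·V²/2g = 0.8931 m
Total H_L = 15.82 + 0.8931 = 16.71 m

H_L ≈ 16.7 m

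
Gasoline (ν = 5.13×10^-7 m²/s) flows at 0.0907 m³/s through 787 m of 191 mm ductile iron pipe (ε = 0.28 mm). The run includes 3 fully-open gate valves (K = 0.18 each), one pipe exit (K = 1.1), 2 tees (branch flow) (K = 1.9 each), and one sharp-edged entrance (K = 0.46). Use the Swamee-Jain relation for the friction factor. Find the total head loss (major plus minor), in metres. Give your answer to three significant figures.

H_L ≈ 49.0 m

V = 4Q/(πD²) = 3.166 m/s; V²/2g = 0.5107 m
Re = 1.18×10^6, ε/D = 0.00147 → f = 0.02187 (Swamee-Jain)
Major: h_f = f(L/D)·V²/2g = 0.02187·4120·0.5107 = 46.03 m
Minor: ΣK = 5.90; h_m = ΣK·V²/2g = 3.013 m
Total H_L = 46.03 + 3.013 = 49.04 m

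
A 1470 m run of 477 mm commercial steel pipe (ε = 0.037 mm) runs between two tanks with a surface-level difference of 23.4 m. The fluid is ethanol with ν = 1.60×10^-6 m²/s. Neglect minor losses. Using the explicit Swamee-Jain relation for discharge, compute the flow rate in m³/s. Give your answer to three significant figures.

Swamee-Jain (Type II): Q = -0.965·√(gD⁵h_f/L)·ln[ε/(3.7D) + √(3.17ν²L/(gD³h_f))]
√(gD⁵h_f/L) = √(9.81·0.477⁵·23.4/1470) = 0.06210
ε/(3.7D) = 2.10×10^-5; √(3.17ν²L/(gD³h_f)) = 2.19×10^-5
Q = -0.965·0.06210·ln(4.285×10^-5) = 0.6027 m³/s
Check: V = 3.37 m/s, Re = 1.01×10^6, f = 0.01315, h_f = 23.5 m ≈ 23.4 m ✓

Q ≈ 0.603 m³/s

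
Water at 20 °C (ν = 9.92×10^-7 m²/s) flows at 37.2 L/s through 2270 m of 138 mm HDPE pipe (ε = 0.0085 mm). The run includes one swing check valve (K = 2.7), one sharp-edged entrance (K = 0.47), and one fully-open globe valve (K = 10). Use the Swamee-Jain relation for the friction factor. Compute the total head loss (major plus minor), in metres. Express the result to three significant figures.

V = 4Q/(πD²) = 2.487 m/s; V²/2g = 0.3153 m
Re = 3.46×10^5, ε/D = 6.16×10^-5 → f = 0.01474 (Swamee-Jain)
Major: h_f = f(L/D)·V²/2g = 0.01474·16449·0.3153 = 76.42 m
Minor: ΣK = 13.2; h_m = ΣK·V²/2g = 4.152 m
Total H_L = 76.42 + 4.152 = 80.57 m

H_L ≈ 80.6 m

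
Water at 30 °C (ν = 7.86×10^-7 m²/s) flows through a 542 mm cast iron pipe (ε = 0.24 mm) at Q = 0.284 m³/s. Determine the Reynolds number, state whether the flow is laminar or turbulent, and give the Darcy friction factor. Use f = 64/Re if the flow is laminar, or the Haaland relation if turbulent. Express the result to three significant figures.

Re ≈ 8.49×10^5; turbulent; f ≈ 0.0168

V = 4Q/(πD²) = 1.231 m/s
Re = VD/ν = 1.231·0.542/7.86×10^-7 = 8.49×10^5
Re > 4000 → turbulent; ε/D = 4.43×10^-4
Haaland: f = 0.01685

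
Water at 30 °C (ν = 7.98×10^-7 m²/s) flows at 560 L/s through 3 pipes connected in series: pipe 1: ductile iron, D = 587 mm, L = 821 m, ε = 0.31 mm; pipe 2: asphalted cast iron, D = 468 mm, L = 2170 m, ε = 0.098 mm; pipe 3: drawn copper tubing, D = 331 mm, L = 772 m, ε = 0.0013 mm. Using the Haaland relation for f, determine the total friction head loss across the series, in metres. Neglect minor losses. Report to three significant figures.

Pipe 1: V = 2.069 m/s, Re = 1.52×10^6, ε/D = 5.28×10^-4, f = 0.01722, h_1 = f(L/D)V²/2g = 5.257 m
Pipe 2: V = 3.255 m/s, Re = 1.91×10^6, ε/D = 2.09×10^-4, f = 0.01434, h_2 = f(L/D)V²/2g = 35.91 m
Pipe 3: V = 6.508 m/s, Re = 2.70×10^6, ε/D = 3.93×10^-6, f = 0.01000, h_3 = f(L/D)V²/2g = 50.37 m
Series → Q common, losses add: H = Σh = 91.53 m

H ≈ 91.5 m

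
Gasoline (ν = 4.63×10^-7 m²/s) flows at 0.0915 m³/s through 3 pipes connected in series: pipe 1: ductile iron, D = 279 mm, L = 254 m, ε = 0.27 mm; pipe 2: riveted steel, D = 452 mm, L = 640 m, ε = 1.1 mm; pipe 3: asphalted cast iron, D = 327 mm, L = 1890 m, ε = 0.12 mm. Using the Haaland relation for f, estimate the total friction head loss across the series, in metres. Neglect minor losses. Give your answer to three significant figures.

Pipe 1: V = 1.497 m/s, Re = 9.02×10^5, ε/D = 9.68×10^-4, f = 0.01982, h_1 = f(L/D)V²/2g = 2.060 m
Pipe 2: V = 0.5702 m/s, Re = 5.57×10^5, ε/D = 0.00243, f = 0.02499, h_2 = f(L/D)V²/2g = 0.5865 m
Pipe 3: V = 1.090 m/s, Re = 7.69×10^5, ε/D = 3.67×10^-4, f = 0.01633, h_3 = f(L/D)V²/2g = 5.711 m
Series → Q common, losses add: H = Σh = 8.357 m

H ≈ 8.36 m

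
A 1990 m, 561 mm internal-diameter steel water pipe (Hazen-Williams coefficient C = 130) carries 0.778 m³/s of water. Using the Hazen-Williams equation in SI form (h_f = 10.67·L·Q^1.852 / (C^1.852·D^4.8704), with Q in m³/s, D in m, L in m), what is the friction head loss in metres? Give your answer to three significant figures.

h_f ≈ 27.1 m

h_f = 10.67·1990·0.778^1.852 / (130^1.852·0.561^4.8704) = 27.09 m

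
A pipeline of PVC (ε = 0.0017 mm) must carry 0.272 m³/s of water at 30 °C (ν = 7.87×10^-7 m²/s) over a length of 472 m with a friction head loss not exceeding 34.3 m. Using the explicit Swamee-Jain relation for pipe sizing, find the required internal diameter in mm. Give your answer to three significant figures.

D ≈ 248 mm

Swamee-Jain (Type III): D = 0.66·[ε^1.25·(LQ²/(gh_f))^4.75 + ν·Q^9.4·(L/(gh_f))^5.2]^0.04
LQ²/(gh_f) = 0.1038; L/(gh_f) = 1.403
Term 1 = ε^1.25·(…)^4.75 = 1.30×10^-12; Term 2 = ν·Q^9.4·(…)^5.2 = 2.21×10^-11
D = 0.66·(1.30×10^-12 + 2.21×10^-11)^0.04 = 0.2479 m = 248 mm
Check: V = 5.63 m/s, Re = 1.77×10^6, f = 0.01081, h_f = 33.3 m ≈ 34.3 m ✓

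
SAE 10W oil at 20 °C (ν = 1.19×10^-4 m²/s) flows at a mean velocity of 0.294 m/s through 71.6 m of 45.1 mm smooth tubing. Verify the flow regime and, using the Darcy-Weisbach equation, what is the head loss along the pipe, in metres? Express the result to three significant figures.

h_f ≈ 4.02 m

Re = VD/ν = 0.294·0.04510/1.19×10^-4 = 111 → laminar (Re < 2300)
f = 64/Re = 0.5744
h_f = f(L/D)V²/(2g) = 0.5744·(71.6/0.04510)·0.294²/(2·9.81) = 4.017 m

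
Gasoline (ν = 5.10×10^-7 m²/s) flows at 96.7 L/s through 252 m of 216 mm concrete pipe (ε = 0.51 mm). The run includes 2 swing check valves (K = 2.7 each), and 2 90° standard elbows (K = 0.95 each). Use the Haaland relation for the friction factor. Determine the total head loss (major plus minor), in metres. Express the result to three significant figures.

H_L ≈ 12.8 m

V = 4Q/(πD²) = 2.639 m/s; V²/2g = 0.3549 m
Re = 1.12×10^6, ε/D = 0.00236 → f = 0.02467 (Haaland)
Major: h_f = f(L/D)·V²/2g = 0.02467·1167·0.3549 = 10.22 m
Minor: ΣK = 7.30; h_m = ΣK·V²/2g = 2.591 m
Total H_L = 10.22 + 2.591 = 12.81 m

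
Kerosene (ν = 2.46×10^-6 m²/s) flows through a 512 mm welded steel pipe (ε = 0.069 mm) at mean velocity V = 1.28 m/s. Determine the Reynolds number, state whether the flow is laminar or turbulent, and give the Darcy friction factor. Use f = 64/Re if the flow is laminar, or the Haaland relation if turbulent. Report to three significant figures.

Re ≈ 2.66×10^5; turbulent; f ≈ 0.0158

Re = VD/ν = 1.280·0.512/2.46×10^-6 = 2.66×10^5
Re > 4000 → turbulent; ε/D = 1.35×10^-4
Haaland: f = 0.01577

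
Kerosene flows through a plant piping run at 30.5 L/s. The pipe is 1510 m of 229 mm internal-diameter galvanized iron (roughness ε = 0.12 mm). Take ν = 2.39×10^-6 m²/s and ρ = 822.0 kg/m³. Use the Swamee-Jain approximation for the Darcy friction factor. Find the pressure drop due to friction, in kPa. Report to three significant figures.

Δp ≈ 31.9 kPa

V = 4Q/(πD²) = 4·0.0305/(π·0.229²) = 0.7405 m/s
Re = VD/ν = 0.7405·0.229/2.39×10^-6 = 7.10×10^4 → turbulent
ε/D = 0.12/229 = 5.24×10^-4
Swamee-Jain: f = 0.02150
h_f = f(L/D)V²/(2g) = 0.02150·(1510/0.229)·0.7405²/(2·9.81) = 3.962 m
Δp = ρg·h_f = 822.0·9.81·3.962 = 31.95 kPa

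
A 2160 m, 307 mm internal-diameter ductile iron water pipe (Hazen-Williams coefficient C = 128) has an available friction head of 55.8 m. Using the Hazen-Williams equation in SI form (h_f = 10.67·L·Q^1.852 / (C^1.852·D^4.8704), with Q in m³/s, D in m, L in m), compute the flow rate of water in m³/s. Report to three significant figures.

Rearranging: Q = [h_f·C^1.852·D^4.8704 / (10.67·L)]^(1/1.852)
Q = [55.8·128^1.852·0.307^4.8704 / (10.67·2160)]^0.540 = 0.2218 m³/s

Q ≈ 0.222 m³/s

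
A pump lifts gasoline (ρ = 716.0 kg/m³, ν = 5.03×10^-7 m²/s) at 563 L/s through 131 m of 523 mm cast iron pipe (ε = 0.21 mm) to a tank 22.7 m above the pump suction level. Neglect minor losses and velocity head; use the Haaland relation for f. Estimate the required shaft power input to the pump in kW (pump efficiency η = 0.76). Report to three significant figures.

V = 4Q/(πD²) = 2.621 m/s; Re = 2.72×10^6; ε/D = 4.02×10^-4; f = 0.01613
h_f = f(L/D)V²/2g = 1.415 m
Total head H = z + h_f = 22.7 + 1.415 = 24.11 m
P_hyd = ρgQH = 716.0·9.81·0.563·24.11 = 95.36 kW
P_shaft = P_hyd/η = 95.36/0.76 = 125.5 kW

P_shaft ≈ 125 kW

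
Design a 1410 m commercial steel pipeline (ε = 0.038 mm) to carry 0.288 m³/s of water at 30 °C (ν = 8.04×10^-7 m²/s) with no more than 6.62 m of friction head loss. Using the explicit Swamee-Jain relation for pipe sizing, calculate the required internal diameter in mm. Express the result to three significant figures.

D ≈ 458 mm

Swamee-Jain (Type III): D = 0.66·[ε^1.25·(LQ²/(gh_f))^4.75 + ν·Q^9.4·(L/(gh_f))^5.2]^0.04
LQ²/(gh_f) = 1.801; L/(gh_f) = 21.71
Term 1 = ε^1.25·(…)^4.75 = 4.88×10^-5; Term 2 = ν·Q^9.4·(…)^5.2 = 5.95×10^-5
D = 0.66·(4.88×10^-5 + 5.95×10^-5)^0.04 = 0.4581 m = 458 mm
Check: V = 1.75 m/s, Re = 9.96×10^5, f = 0.01325, h_f = 6.35 m ≈ 6.62 m ✓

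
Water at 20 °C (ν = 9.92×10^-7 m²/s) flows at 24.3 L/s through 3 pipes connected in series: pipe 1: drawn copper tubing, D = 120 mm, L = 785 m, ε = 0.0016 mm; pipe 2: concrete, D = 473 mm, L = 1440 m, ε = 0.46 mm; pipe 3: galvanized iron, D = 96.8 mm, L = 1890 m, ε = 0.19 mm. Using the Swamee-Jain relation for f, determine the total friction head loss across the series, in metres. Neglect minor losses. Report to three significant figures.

H ≈ 284 m

Pipe 1: V = 2.149 m/s, Re = 2.60×10^5, ε/D = 1.33×10^-5, f = 0.01491, h_1 = f(L/D)V²/2g = 22.95 m
Pipe 2: V = 0.1383 m/s, Re = 6.59×10^4, ε/D = 9.73×10^-4, f = 0.02326, h_2 = f(L/D)V²/2g = 0.06903 m
Pipe 3: V = 3.302 m/s, Re = 3.22×10^5, ε/D = 0.00196, f = 0.02402, h_3 = f(L/D)V²/2g = 260.6 m
Series → Q common, losses add: H = Σh = 283.6 m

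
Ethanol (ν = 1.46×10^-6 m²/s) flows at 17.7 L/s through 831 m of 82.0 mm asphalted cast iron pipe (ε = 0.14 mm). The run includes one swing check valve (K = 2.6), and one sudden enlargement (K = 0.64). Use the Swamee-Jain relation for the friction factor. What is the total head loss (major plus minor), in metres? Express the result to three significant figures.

V = 4Q/(πD²) = 3.352 m/s; V²/2g = 0.5725 m
Re = 1.88×10^5, ε/D = 0.00171 → f = 0.02369 (Swamee-Jain)
Major: h_f = f(L/D)·V²/2g = 0.02369·10134·0.5725 = 137.5 m
Minor: ΣK = 3.24; h_m = ΣK·V²/2g = 1.855 m
Total H_L = 137.5 + 1.855 = 139.3 m

H_L ≈ 139 m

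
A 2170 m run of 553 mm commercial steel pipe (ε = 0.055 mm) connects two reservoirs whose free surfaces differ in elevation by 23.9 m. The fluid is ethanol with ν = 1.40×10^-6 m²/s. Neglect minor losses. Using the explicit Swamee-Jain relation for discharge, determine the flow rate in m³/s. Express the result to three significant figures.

Swamee-Jain (Type II): Q = -0.965·√(gD⁵h_f/L)·ln[ε/(3.7D) + √(3.17ν²L/(gD³h_f))]
√(gD⁵h_f/L) = √(9.81·0.553⁵·23.9/2170) = 0.07475
ε/(3.7D) = 2.69×10^-5; √(3.17ν²L/(gD³h_f)) = 1.84×10^-5
Q = -0.965·0.07475·ln(4.532×10^-5) = 0.7215 m³/s
Check: V = 3.00 m/s, Re = 1.19×10^6, f = 0.01332, h_f = 24.0 m ≈ 23.9 m ✓

Q ≈ 0.721 m³/s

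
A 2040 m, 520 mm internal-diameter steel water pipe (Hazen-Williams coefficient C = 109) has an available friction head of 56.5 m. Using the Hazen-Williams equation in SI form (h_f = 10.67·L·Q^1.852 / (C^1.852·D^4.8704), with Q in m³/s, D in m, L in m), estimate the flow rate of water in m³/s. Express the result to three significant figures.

Rearranging: Q = [h_f·C^1.852·D^4.8704 / (10.67·L)]^(1/1.852)
Q = [56.5·109^1.852·0.520^4.8704 / (10.67·2040)]^0.540 = 0.7841 m³/s

Q ≈ 0.784 m³/s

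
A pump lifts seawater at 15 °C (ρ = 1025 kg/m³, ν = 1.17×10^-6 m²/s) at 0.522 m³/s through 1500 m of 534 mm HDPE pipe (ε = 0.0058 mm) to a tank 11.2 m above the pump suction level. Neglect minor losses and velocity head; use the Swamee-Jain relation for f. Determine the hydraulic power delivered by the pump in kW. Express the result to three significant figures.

P_hyd ≈ 107 kW

V = 4Q/(πD²) = 2.331 m/s; Re = 1.06×10^6; ε/D = 1.09×10^-5; f = 0.01176
h_f = f(L/D)V²/2g = 9.149 m
Total head H = z + h_f = 11.2 + 9.149 = 20.35 m
P_hyd = ρgQH = 1025·9.81·0.522·20.35 = 106.8 kW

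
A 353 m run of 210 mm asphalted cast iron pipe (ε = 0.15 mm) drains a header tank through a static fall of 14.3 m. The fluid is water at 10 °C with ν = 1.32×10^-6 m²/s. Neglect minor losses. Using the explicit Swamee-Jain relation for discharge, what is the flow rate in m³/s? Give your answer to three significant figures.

Q ≈ 0.103 m³/s

Swamee-Jain (Type II): Q = -0.965·√(gD⁵h_f/L)·ln[ε/(3.7D) + √(3.17ν²L/(gD³h_f))]
√(gD⁵h_f/L) = √(9.81·0.210⁵·14.3/353) = 0.01274
ε/(3.7D) = 1.93×10^-4; √(3.17ν²L/(gD³h_f)) = 3.87×10^-5
Q = -0.965·0.01274·ln(2.318×10^-4) = 0.1029 m³/s
Check: V = 2.97 m/s, Re = 4.73×10^5, f = 0.01904, h_f = 14.4 m ≈ 14.3 m ✓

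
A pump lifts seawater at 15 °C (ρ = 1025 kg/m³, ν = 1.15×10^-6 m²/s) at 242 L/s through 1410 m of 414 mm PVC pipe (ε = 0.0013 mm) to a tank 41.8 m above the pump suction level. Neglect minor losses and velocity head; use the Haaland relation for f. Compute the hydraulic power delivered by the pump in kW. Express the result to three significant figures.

P_hyd ≈ 119 kW

V = 4Q/(πD²) = 1.798 m/s; Re = 6.47×10^5; ε/D = 3.14×10^-6; f = 0.01252
h_f = f(L/D)V²/2g = 7.025 m
Total head H = z + h_f = 41.8 + 7.025 = 48.82 m
P_hyd = ρgQH = 1025·9.81·0.242·48.82 = 118.8 kW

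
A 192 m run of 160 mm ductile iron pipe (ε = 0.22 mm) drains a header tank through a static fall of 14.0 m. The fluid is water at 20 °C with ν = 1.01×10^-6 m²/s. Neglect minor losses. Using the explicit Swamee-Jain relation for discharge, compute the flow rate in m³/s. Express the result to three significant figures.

Q ≈ 0.0653 m³/s

Swamee-Jain (Type II): Q = -0.965·√(gD⁵h_f/L)·ln[ε/(3.7D) + √(3.17ν²L/(gD³h_f))]
√(gD⁵h_f/L) = √(9.81·0.160⁵·14.0/192) = 0.008661
ε/(3.7D) = 3.72×10^-4; √(3.17ν²L/(gD³h_f)) = 3.32×10^-5
Q = -0.965·0.008661·ln(4.048×10^-4) = 0.06529 m³/s
Check: V = 3.25 m/s, Re = 5.14×10^5, f = 0.02183, h_f = 14.1 m ≈ 14.0 m ✓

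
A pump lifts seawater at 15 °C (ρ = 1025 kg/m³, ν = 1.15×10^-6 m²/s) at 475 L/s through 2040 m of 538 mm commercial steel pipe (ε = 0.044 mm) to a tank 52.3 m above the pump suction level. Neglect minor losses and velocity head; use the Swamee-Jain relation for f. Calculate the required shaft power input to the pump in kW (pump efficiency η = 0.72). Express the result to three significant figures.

V = 4Q/(πD²) = 2.089 m/s; Re = 9.78×10^5; ε/D = 8.18×10^-5; f = 0.01326
h_f = f(L/D)V²/2g = 11.19 m
Total head H = z + h_f = 52.3 + 11.19 = 63.49 m
P_hyd = ρgQH = 1025·9.81·0.475·63.49 = 303.2 kW
P_shaft = P_hyd/η = 303.2/0.72 = 421.1 kW

P_shaft ≈ 421 kW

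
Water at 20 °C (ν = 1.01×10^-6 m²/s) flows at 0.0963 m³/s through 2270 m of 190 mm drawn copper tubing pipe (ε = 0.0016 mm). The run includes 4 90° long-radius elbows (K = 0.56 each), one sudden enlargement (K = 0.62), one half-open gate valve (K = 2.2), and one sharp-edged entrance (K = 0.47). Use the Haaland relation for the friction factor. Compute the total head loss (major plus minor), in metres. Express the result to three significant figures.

H_L ≈ 91.9 m

V = 4Q/(πD²) = 3.396 m/s; V²/2g = 0.5880 m
Re = 6.39×10^5, ε/D = 8.42×10^-6 → f = 0.01262 (Haaland)
Major: h_f = f(L/D)·V²/2g = 0.01262·11947·0.5880 = 88.66 m
Minor: ΣK = 5.53; h_m = ΣK·V²/2g = 3.252 m
Total H_L = 88.66 + 3.252 = 91.91 m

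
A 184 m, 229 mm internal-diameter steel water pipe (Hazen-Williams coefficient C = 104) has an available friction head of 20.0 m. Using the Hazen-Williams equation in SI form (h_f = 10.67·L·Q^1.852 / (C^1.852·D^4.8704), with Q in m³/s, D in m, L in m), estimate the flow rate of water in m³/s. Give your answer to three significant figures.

Q ≈ 0.181 m³/s

Rearranging: Q = [h_f·C^1.852·D^4.8704 / (10.67·L)]^(1/1.852)
Q = [20.0·104^1.852·0.229^4.8704 / (10.67·184)]^0.540 = 0.1811 m³/s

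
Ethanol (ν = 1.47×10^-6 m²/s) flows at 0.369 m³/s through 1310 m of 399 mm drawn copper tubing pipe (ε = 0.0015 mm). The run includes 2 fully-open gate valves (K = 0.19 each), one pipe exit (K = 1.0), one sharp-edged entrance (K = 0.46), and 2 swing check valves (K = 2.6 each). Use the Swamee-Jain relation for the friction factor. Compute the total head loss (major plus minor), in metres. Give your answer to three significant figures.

V = 4Q/(πD²) = 2.951 m/s; V²/2g = 0.4439 m
Re = 8.01×10^5, ε/D = 3.76×10^-6 → f = 0.01214 (Swamee-Jain)
Major: h_f = f(L/D)·V²/2g = 0.01214·3283·0.4439 = 17.69 m
Minor: ΣK = 7.04; h_m = ΣK·V²/2g = 3.125 m
Total H_L = 17.69 + 3.125 = 20.81 m

H_L ≈ 20.8 m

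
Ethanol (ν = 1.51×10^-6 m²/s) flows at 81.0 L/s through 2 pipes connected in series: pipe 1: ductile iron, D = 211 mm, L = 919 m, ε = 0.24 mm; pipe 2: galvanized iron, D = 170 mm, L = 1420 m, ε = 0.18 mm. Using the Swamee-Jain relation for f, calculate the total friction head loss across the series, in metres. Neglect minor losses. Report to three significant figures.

H ≈ 138 m

Pipe 1: V = 2.316 m/s, Re = 3.24×10^5, ε/D = 0.00114, f = 0.02123, h_1 = f(L/D)V²/2g = 25.29 m
Pipe 2: V = 3.569 m/s, Re = 4.02×10^5, ε/D = 0.00106, f = 0.02075, h_2 = f(L/D)V²/2g = 112.5 m
Series → Q common, losses add: H = Σh = 137.8 m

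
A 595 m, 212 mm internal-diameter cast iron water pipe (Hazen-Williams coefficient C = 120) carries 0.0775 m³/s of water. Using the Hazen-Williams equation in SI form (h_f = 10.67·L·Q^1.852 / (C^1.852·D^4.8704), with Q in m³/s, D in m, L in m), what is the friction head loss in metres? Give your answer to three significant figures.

h_f ≈ 15.0 m

h_f = 10.67·595·0.0775^1.852 / (120^1.852·0.212^4.8704) = 15.00 m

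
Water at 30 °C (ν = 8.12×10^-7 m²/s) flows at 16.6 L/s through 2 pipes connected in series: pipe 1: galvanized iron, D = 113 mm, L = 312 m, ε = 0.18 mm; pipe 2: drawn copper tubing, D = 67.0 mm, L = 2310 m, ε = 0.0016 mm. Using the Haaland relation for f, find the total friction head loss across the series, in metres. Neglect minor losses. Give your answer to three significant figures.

Pipe 1: V = 1.655 m/s, Re = 2.30×10^5, ε/D = 0.00159, f = 0.02291, h_1 = f(L/D)V²/2g = 8.832 m
Pipe 2: V = 4.708 m/s, Re = 3.88×10^5, ε/D = 2.39×10^-5, f = 0.01391, h_2 = f(L/D)V²/2g = 542.0 m
Series → Q common, losses add: H = Σh = 550.8 m

H ≈ 551 m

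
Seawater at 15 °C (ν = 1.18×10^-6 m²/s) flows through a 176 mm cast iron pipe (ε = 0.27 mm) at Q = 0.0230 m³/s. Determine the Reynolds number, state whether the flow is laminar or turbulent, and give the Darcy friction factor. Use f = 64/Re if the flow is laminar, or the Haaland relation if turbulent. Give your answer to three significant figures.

V = 4Q/(πD²) = 0.9454 m/s
Re = VD/ν = 0.9454·0.176/1.18×10^-6 = 1.41×10^5
Re > 4000 → turbulent; ε/D = 0.00153
Haaland: f = 0.02319

Re ≈ 1.41×10^5; turbulent; f ≈ 0.0232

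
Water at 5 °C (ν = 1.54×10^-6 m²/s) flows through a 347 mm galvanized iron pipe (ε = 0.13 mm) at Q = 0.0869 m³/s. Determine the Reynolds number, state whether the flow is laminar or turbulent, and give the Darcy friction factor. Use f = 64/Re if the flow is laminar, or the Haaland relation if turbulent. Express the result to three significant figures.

V = 4Q/(πD²) = 0.9189 m/s
Re = VD/ν = 0.9189·0.347/1.54×10^-6 = 2.07×10^5
Re > 4000 → turbulent; ε/D = 3.75×10^-4
Haaland: f = 0.01789

Re ≈ 2.07×10^5; turbulent; f ≈ 0.0179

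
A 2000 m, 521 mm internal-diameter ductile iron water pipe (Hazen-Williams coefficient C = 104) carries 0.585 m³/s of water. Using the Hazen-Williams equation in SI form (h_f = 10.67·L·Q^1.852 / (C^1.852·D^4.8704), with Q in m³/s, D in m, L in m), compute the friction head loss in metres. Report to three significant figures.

h_f ≈ 34.8 m

h_f = 10.67·2000·0.585^1.852 / (104^1.852·0.521^4.8704) = 34.80 m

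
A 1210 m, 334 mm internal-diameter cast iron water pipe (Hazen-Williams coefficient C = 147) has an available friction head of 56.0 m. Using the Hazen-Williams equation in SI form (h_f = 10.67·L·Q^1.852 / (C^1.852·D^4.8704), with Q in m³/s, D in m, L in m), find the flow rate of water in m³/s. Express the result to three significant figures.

Q ≈ 0.436 m³/s

Rearranging: Q = [h_f·C^1.852·D^4.8704 / (10.67·L)]^(1/1.852)
Q = [56.0·147^1.852·0.334^4.8704 / (10.67·1210)]^0.540 = 0.4356 m³/s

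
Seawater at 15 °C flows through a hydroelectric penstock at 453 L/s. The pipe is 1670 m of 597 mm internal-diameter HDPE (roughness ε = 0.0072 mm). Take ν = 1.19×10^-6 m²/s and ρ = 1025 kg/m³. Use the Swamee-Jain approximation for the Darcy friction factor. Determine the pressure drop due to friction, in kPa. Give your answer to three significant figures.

V = 4Q/(πD²) = 4·0.453/(π·0.597²) = 1.618 m/s
Re = VD/ν = 1.618·0.597/1.19×10^-6 = 8.12×10^5 → turbulent
ε/D = 0.0072/597 = 1.21×10^-5
Swamee-Jain: f = 0.01229
h_f = f(L/D)V²/(2g) = 0.01229·(1670/0.597)·1.618²/(2·9.81) = 4.587 m
Δp = ρg·h_f = 1025·9.81·4.587 = 46.12 kPa

Δp ≈ 46.1 kPa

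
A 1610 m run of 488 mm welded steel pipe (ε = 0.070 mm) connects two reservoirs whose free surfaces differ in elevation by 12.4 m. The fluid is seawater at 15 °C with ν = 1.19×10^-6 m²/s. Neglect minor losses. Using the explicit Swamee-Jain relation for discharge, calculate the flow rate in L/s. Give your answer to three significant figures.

Swamee-Jain (Type II): Q = -0.965·√(gD⁵h_f/L)·ln[ε/(3.7D) + √(3.17ν²L/(gD³h_f))]
√(gD⁵h_f/L) = √(9.81·0.488⁵·12.4/1610) = 0.04573
ε/(3.7D) = 3.88×10^-5; √(3.17ν²L/(gD³h_f)) = 2.26×10^-5
Q = -0.965·0.04573·ln(6.138×10^-5) = 0.4280 m³/s
Check: V = 2.29 m/s, Re = 9.38×10^5, f = 0.01417, h_f = 12.5 m ≈ 12.4 m ✓

Q ≈ 428 L/s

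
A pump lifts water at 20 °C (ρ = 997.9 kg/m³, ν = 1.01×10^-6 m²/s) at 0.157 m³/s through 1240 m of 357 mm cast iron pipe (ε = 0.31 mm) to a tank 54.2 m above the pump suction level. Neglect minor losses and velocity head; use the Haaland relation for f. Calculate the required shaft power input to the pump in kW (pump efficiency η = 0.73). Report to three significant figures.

V = 4Q/(πD²) = 1.568 m/s; Re = 5.54×10^5; ε/D = 8.68×10^-4; f = 0.01954
h_f = f(L/D)V²/2g = 8.509 m
Total head H = z + h_f = 54.2 + 8.509 = 62.71 m
P_hyd = ρgQH = 997.9·9.81·0.157·62.71 = 96.38 kW
P_shaft = P_hyd/η = 96.38/0.73 = 132.0 kW

P_shaft ≈ 132 kW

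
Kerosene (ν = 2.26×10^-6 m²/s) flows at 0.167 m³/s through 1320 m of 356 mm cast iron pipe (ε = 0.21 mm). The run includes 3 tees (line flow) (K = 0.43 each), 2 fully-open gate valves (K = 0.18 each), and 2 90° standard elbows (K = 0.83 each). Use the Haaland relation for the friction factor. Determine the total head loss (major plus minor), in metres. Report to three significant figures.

V = 4Q/(πD²) = 1.678 m/s; V²/2g = 0.1435 m
Re = 2.64×10^5, ε/D = 5.90×10^-4 → f = 0.01872 (Haaland)
Major: h_f = f(L/D)·V²/2g = 0.01872·3708·0.1435 = 9.959 m
Minor: ΣK = 3.31; h_m = ΣK·V²/2g = 0.4749 m
Total H_L = 9.959 + 0.4749 = 10.43 m

H_L ≈ 10.4 m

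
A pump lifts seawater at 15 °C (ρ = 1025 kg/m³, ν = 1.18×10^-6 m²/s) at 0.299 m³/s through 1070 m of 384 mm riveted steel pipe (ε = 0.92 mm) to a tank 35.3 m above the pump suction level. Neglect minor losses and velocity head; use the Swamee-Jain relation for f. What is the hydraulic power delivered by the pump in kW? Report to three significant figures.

P_hyd ≈ 177 kW

V = 4Q/(πD²) = 2.582 m/s; Re = 8.40×10^5; ε/D = 0.00240; f = 0.02486
h_f = f(L/D)V²/2g = 23.53 m
Total head H = z + h_f = 35.3 + 23.53 = 58.83 m
P_hyd = ρgQH = 1025·9.81·0.299·58.83 = 176.9 kW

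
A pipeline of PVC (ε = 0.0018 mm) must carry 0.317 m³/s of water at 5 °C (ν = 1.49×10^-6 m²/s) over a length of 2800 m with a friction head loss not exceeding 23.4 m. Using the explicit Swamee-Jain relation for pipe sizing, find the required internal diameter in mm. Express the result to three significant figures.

Swamee-Jain (Type III): D = 0.66·[ε^1.25·(LQ²/(gh_f))^4.75 + ν·Q^9.4·(L/(gh_f))^5.2]^0.04
LQ²/(gh_f) = 1.226; L/(gh_f) = 12.20
Term 1 = ε^1.25·(…)^4.75 = 1.73×10^-7; Term 2 = ν·Q^9.4·(…)^5.2 = 1.35×10^-5
D = 0.66·(1.73×10^-7 + 1.35×10^-5)^0.04 = 0.4217 m = 422 mm
Check: V = 2.27 m/s, Re = 6.42×10^5, f = 0.01260, h_f = 22.0 m ≈ 23.4 m ✓

D ≈ 422 mm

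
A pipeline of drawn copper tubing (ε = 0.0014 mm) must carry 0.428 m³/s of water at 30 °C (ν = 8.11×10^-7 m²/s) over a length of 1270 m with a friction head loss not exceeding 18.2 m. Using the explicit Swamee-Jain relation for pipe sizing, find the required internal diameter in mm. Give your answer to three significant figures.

D ≈ 412 mm

Swamee-Jain (Type III): D = 0.66·[ε^1.25·(LQ²/(gh_f))^4.75 + ν·Q^9.4·(L/(gh_f))^5.2]^0.04
LQ²/(gh_f) = 1.303; L/(gh_f) = 7.113
Term 1 = ε^1.25·(…)^4.75 = 1.69×10^-7; Term 2 = ν·Q^9.4·(…)^5.2 = 7.50×10^-6
D = 0.66·(1.69×10^-7 + 7.50×10^-6)^0.04 = 0.4120 m = 412 mm
Check: V = 3.21 m/s, Re = 1.63×10^6, f = 0.01082, h_f = 17.5 m ≈ 18.2 m ✓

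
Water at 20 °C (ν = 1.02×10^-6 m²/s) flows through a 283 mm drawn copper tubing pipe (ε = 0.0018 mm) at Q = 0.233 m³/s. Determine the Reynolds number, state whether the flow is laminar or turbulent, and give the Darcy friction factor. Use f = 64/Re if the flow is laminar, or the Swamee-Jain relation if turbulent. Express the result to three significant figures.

Re ≈ 1.03×10^6; turbulent; f ≈ 0.0117

V = 4Q/(πD²) = 3.704 m/s
Re = VD/ν = 3.704·0.283/1.02×10^-6 = 1.03×10^6
Re > 4000 → turbulent; ε/D = 6.36×10^-6
Swamee-Jain: f = 0.01172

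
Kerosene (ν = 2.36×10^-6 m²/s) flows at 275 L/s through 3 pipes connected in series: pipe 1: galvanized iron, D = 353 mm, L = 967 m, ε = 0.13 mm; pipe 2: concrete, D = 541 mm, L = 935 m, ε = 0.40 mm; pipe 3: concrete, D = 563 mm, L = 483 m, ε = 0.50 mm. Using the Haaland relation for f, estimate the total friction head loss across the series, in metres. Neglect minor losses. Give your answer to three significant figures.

H ≈ 22.1 m

Pipe 1: V = 2.810 m/s, Re = 4.20×10^5, ε/D = 3.68×10^-4, f = 0.01685, h_1 = f(L/D)V²/2g = 18.58 m
Pipe 2: V = 1.196 m/s, Re = 2.74×10^5, ε/D = 7.39×10^-4, f = 0.01943, h_2 = f(L/D)V²/2g = 2.450 m
Pipe 3: V = 1.105 m/s, Re = 2.64×10^5, ε/D = 8.88×10^-4, f = 0.02016, h_3 = f(L/D)V²/2g = 1.075 m
Series → Q common, losses add: H = Σh = 22.10 m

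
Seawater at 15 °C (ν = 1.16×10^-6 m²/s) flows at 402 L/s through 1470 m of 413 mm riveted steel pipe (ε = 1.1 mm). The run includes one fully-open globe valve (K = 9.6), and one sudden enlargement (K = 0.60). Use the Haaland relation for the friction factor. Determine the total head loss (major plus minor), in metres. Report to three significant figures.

V = 4Q/(πD²) = 3.001 m/s; V²/2g = 0.4590 m
Re = 1.07×10^6, ε/D = 0.00266 → f = 0.02549 (Haaland)
Major: h_f = f(L/D)·V²/2g = 0.02549·3559·0.4590 = 41.64 m
Minor: ΣK = 10.2; h_m = ΣK·V²/2g = 4.681 m
Total H_L = 41.64 + 4.681 = 46.32 m

H_L ≈ 46.3 m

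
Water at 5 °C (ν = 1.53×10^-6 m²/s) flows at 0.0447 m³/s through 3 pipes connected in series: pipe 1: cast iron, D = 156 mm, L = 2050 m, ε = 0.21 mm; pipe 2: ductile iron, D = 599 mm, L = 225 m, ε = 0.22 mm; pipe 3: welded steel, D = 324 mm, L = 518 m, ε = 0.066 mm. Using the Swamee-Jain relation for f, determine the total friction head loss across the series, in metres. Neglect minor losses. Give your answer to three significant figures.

H ≈ 82.1 m

Pipe 1: V = 2.339 m/s, Re = 2.38×10^5, ε/D = 0.00135, f = 0.02228, h_1 = f(L/D)V²/2g = 81.61 m
Pipe 2: V = 0.1586 m/s, Re = 6.21×10^4, ε/D = 3.67×10^-4, f = 0.02134, h_2 = f(L/D)V²/2g = 0.01028 m
Pipe 3: V = 0.5422 m/s, Re = 1.15×10^5, ε/D = 2.04×10^-4, f = 0.01859, h_3 = f(L/D)V²/2g = 0.4453 m
Series → Q common, losses add: H = Σh = 82.07 m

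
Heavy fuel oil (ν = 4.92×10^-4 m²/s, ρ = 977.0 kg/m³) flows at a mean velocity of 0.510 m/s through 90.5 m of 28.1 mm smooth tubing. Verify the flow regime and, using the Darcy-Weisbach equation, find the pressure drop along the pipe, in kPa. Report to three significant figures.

Δp ≈ 899 kPa

Re = VD/ν = 0.510·0.02810/4.92×10^-4 = 29.1 → laminar (Re < 2300)
f = 64/Re = 2.197
h_f = f(L/D)V²/(2g) = 2.197·(90.5/0.02810)·0.510²/(2·9.81) = 93.81 m
Δp = ρg·h_f = 977.0·9.81·93.81 = 899.1 kPa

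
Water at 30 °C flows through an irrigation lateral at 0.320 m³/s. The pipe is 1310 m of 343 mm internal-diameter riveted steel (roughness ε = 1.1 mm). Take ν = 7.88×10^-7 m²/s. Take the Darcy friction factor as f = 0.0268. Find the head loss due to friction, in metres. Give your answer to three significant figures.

h_f ≈ 62.6 m

V = 4Q/(πD²) = 4·0.320/(π·0.343²) = 3.463 m/s
h_f = f(L/D)V²/(2g) = 0.02680·(1310/0.343)·3.463²/(2·9.81) = 62.57 m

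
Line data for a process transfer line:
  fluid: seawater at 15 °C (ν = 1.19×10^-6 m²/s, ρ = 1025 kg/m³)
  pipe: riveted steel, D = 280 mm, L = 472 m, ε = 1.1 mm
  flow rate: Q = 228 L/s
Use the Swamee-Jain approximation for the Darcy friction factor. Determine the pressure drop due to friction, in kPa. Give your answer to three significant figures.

Δp ≈ 337 kPa

V = 4Q/(πD²) = 4·0.228/(π·0.280²) = 3.703 m/s
Re = VD/ν = 3.703·0.280/1.19×10^-6 = 8.71×10^5 → turbulent
ε/D = 1.1/280 = 0.00393
Swamee-Jain: f = 0.02847
h_f = f(L/D)V²/(2g) = 0.02847·(472/0.280)·3.703²/(2·9.81) = 33.53 m
Δp = ρg·h_f = 1025·9.81·33.53 = 337.2 kPa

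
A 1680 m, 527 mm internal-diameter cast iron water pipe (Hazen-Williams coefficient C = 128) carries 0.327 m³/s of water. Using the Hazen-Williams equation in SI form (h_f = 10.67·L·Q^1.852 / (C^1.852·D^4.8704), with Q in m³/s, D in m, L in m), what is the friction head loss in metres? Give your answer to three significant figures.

h_f = 10.67·1680·0.327^1.852 / (128^1.852·0.527^4.8704) = 6.409 m

h_f ≈ 6.41 m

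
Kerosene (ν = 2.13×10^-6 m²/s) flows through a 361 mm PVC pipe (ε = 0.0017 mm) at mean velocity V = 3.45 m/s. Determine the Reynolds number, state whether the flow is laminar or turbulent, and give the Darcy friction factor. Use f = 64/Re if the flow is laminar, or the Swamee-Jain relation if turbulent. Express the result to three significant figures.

Re = VD/ν = 3.450·0.361/2.13×10^-6 = 5.85×10^5
Re > 4000 → turbulent; ε/D = 4.71×10^-6
Swamee-Jain: f = 0.01282

Re ≈ 5.85×10^5; turbulent; f ≈ 0.0128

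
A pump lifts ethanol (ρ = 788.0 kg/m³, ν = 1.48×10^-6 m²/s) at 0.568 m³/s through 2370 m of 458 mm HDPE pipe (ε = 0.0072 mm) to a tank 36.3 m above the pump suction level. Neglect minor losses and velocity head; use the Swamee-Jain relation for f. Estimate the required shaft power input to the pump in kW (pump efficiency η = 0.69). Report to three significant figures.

P_shaft ≈ 468 kW

V = 4Q/(πD²) = 3.448 m/s; Re = 1.07×10^6; ε/D = 1.57×10^-5; f = 0.01188
h_f = f(L/D)V²/2g = 37.23 m
Total head H = z + h_f = 36.3 + 37.23 = 73.53 m
P_hyd = ρgQH = 788.0·9.81·0.568·73.53 = 322.9 kW
P_shaft = P_hyd/η = 322.9/0.69 = 467.9 kW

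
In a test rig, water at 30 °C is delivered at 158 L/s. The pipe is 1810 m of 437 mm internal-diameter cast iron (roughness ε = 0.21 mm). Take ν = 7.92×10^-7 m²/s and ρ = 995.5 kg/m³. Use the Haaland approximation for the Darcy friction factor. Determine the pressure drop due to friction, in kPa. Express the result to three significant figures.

V = 4Q/(πD²) = 4·0.158/(π·0.437²) = 1.053 m/s
Re = VD/ν = 1.053·0.437/7.92×10^-7 = 5.81×10^5 → turbulent
ε/D = 0.21/437 = 4.81×10^-4
Haaland: f = 0.01734
h_f = f(L/D)V²/(2g) = 0.01734·(1810/0.437)·1.053²/(2·9.81) = 4.062 m
Δp = ρg·h_f = 995.5·9.81·4.062 = 39.67 kPa

Δp ≈ 39.7 kPa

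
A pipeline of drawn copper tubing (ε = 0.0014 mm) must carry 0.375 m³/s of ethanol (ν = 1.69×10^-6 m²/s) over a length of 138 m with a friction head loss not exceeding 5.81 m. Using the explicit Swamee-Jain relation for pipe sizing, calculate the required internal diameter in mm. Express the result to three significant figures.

D ≈ 323 mm

Swamee-Jain (Type III): D = 0.66·[ε^1.25·(LQ²/(gh_f))^4.75 + ν·Q^9.4·(L/(gh_f))^5.2]^0.04
LQ²/(gh_f) = 0.3405; L/(gh_f) = 2.421
Term 1 = ε^1.25·(…)^4.75 = 2.88×10^-10; Term 2 = ν·Q^9.4·(…)^5.2 = 1.66×10^-8
D = 0.66·(2.88×10^-10 + 1.66×10^-8)^0.04 = 0.3226 m = 323 mm
Check: V = 4.59 m/s, Re = 8.76×10^5, f = 0.01197, h_f = 5.49 m ≈ 5.81 m ✓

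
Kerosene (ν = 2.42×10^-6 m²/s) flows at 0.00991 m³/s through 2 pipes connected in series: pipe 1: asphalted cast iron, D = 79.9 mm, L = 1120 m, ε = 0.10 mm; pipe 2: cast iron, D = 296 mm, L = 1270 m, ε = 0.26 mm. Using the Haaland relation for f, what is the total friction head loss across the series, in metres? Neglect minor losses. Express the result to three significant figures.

Pipe 1: V = 1.976 m/s, Re = 6.53×10^4, ε/D = 0.00125, f = 0.02370, h_1 = f(L/D)V²/2g = 66.14 m
Pipe 2: V = 0.1440 m/s, Re = 1.76×10^4, ε/D = 8.78×10^-4, f = 0.02812, h_2 = f(L/D)V²/2g = 0.1275 m
Series → Q common, losses add: H = Σh = 66.27 m

H ≈ 66.3 m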